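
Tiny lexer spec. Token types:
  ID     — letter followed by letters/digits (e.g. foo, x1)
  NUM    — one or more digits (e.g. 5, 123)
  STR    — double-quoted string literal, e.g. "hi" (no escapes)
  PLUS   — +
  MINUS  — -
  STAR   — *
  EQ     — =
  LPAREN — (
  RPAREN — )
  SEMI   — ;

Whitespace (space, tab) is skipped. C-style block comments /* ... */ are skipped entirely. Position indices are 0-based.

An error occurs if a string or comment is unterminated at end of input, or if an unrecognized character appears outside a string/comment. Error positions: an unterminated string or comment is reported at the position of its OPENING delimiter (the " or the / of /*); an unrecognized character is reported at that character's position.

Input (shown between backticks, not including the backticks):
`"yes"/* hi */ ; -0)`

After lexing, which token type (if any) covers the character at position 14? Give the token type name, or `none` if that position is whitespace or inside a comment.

pos=0: enter STRING mode
pos=0: emit STR "yes" (now at pos=5)
pos=5: enter COMMENT mode (saw '/*')
exit COMMENT mode (now at pos=13)
pos=14: emit SEMI ';'
pos=16: emit MINUS '-'
pos=17: emit NUM '0' (now at pos=18)
pos=18: emit RPAREN ')'
DONE. 5 tokens: [STR, SEMI, MINUS, NUM, RPAREN]
Position 14: char is ';' -> SEMI

Answer: SEMI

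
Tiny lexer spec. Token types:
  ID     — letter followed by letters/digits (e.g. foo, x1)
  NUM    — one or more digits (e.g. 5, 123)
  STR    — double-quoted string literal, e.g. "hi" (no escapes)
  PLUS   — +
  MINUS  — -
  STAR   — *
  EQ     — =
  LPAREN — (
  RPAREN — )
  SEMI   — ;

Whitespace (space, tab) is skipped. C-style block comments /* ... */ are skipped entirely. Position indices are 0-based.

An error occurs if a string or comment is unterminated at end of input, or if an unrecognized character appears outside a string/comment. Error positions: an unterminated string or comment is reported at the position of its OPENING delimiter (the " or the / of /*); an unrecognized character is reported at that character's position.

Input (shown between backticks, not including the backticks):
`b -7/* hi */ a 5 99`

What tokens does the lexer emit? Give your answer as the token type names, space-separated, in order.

Answer: ID MINUS NUM ID NUM NUM

Derivation:
pos=0: emit ID 'b' (now at pos=1)
pos=2: emit MINUS '-'
pos=3: emit NUM '7' (now at pos=4)
pos=4: enter COMMENT mode (saw '/*')
exit COMMENT mode (now at pos=12)
pos=13: emit ID 'a' (now at pos=14)
pos=15: emit NUM '5' (now at pos=16)
pos=17: emit NUM '99' (now at pos=19)
DONE. 6 tokens: [ID, MINUS, NUM, ID, NUM, NUM]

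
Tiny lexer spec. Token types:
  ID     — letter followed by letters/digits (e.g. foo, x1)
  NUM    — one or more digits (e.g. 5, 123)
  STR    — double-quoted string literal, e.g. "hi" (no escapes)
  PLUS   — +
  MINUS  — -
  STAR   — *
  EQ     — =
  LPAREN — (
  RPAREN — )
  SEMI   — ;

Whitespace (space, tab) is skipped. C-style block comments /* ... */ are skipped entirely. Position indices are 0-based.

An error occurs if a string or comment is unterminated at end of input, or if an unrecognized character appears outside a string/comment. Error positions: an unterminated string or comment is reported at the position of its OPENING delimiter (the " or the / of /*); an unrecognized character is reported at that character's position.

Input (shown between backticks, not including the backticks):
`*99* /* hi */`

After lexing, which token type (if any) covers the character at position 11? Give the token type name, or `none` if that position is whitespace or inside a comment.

Answer: none

Derivation:
pos=0: emit STAR '*'
pos=1: emit NUM '99' (now at pos=3)
pos=3: emit STAR '*'
pos=5: enter COMMENT mode (saw '/*')
exit COMMENT mode (now at pos=13)
DONE. 3 tokens: [STAR, NUM, STAR]
Position 11: char is '*' -> none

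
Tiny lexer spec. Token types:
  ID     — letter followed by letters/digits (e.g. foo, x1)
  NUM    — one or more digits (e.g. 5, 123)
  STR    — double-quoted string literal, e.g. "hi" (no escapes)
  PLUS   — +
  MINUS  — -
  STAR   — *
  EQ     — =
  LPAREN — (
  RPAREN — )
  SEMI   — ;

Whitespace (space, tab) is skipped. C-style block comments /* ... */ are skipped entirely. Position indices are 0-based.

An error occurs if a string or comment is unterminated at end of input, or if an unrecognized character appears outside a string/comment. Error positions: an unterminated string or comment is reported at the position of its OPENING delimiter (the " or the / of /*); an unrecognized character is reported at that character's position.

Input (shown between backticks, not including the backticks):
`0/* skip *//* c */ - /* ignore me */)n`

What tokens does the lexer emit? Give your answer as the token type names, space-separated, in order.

Answer: NUM MINUS RPAREN ID

Derivation:
pos=0: emit NUM '0' (now at pos=1)
pos=1: enter COMMENT mode (saw '/*')
exit COMMENT mode (now at pos=11)
pos=11: enter COMMENT mode (saw '/*')
exit COMMENT mode (now at pos=18)
pos=19: emit MINUS '-'
pos=21: enter COMMENT mode (saw '/*')
exit COMMENT mode (now at pos=36)
pos=36: emit RPAREN ')'
pos=37: emit ID 'n' (now at pos=38)
DONE. 4 tokens: [NUM, MINUS, RPAREN, ID]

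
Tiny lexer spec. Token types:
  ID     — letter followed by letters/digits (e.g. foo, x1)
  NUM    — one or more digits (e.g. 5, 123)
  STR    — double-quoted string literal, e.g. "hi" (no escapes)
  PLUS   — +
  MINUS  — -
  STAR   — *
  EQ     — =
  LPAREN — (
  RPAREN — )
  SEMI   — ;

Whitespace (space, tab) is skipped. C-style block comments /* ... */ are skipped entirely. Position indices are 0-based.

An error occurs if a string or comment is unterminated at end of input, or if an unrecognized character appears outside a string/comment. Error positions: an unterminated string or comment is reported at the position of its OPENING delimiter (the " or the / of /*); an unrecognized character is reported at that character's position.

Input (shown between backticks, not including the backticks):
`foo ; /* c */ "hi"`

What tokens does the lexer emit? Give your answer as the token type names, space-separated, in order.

Answer: ID SEMI STR

Derivation:
pos=0: emit ID 'foo' (now at pos=3)
pos=4: emit SEMI ';'
pos=6: enter COMMENT mode (saw '/*')
exit COMMENT mode (now at pos=13)
pos=14: enter STRING mode
pos=14: emit STR "hi" (now at pos=18)
DONE. 3 tokens: [ID, SEMI, STR]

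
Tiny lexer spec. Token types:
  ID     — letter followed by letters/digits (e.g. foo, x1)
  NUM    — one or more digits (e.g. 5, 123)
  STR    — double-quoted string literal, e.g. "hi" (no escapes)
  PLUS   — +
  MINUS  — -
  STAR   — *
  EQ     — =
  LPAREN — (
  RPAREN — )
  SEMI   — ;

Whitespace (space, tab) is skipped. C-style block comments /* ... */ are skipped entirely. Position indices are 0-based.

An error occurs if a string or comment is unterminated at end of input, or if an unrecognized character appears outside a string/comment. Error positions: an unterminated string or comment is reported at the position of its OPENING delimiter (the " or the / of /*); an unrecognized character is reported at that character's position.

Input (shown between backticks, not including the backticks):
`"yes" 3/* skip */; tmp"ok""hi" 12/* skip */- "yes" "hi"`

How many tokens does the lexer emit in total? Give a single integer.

pos=0: enter STRING mode
pos=0: emit STR "yes" (now at pos=5)
pos=6: emit NUM '3' (now at pos=7)
pos=7: enter COMMENT mode (saw '/*')
exit COMMENT mode (now at pos=17)
pos=17: emit SEMI ';'
pos=19: emit ID 'tmp' (now at pos=22)
pos=22: enter STRING mode
pos=22: emit STR "ok" (now at pos=26)
pos=26: enter STRING mode
pos=26: emit STR "hi" (now at pos=30)
pos=31: emit NUM '12' (now at pos=33)
pos=33: enter COMMENT mode (saw '/*')
exit COMMENT mode (now at pos=43)
pos=43: emit MINUS '-'
pos=45: enter STRING mode
pos=45: emit STR "yes" (now at pos=50)
pos=51: enter STRING mode
pos=51: emit STR "hi" (now at pos=55)
DONE. 10 tokens: [STR, NUM, SEMI, ID, STR, STR, NUM, MINUS, STR, STR]

Answer: 10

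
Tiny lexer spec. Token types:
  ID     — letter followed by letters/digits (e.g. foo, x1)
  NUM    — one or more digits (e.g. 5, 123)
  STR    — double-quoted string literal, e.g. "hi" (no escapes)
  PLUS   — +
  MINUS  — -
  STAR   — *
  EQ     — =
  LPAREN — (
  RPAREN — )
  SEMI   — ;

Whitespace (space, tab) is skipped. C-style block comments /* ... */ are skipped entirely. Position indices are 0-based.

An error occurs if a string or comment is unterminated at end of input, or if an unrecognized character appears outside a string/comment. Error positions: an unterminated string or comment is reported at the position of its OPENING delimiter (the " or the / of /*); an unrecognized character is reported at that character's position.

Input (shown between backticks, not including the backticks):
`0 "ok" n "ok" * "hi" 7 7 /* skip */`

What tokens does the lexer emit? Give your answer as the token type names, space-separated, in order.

pos=0: emit NUM '0' (now at pos=1)
pos=2: enter STRING mode
pos=2: emit STR "ok" (now at pos=6)
pos=7: emit ID 'n' (now at pos=8)
pos=9: enter STRING mode
pos=9: emit STR "ok" (now at pos=13)
pos=14: emit STAR '*'
pos=16: enter STRING mode
pos=16: emit STR "hi" (now at pos=20)
pos=21: emit NUM '7' (now at pos=22)
pos=23: emit NUM '7' (now at pos=24)
pos=25: enter COMMENT mode (saw '/*')
exit COMMENT mode (now at pos=35)
DONE. 8 tokens: [NUM, STR, ID, STR, STAR, STR, NUM, NUM]

Answer: NUM STR ID STR STAR STR NUM NUM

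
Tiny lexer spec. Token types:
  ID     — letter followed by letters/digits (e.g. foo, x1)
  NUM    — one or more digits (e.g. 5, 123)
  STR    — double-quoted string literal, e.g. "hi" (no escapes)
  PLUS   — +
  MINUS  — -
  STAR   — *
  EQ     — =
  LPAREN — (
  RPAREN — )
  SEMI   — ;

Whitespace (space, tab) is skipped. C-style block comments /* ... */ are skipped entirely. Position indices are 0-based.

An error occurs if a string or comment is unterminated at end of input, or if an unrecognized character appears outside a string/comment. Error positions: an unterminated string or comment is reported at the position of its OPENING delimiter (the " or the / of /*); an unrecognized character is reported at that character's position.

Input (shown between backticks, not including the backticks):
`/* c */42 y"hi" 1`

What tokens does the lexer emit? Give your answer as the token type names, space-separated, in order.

Answer: NUM ID STR NUM

Derivation:
pos=0: enter COMMENT mode (saw '/*')
exit COMMENT mode (now at pos=7)
pos=7: emit NUM '42' (now at pos=9)
pos=10: emit ID 'y' (now at pos=11)
pos=11: enter STRING mode
pos=11: emit STR "hi" (now at pos=15)
pos=16: emit NUM '1' (now at pos=17)
DONE. 4 tokens: [NUM, ID, STR, NUM]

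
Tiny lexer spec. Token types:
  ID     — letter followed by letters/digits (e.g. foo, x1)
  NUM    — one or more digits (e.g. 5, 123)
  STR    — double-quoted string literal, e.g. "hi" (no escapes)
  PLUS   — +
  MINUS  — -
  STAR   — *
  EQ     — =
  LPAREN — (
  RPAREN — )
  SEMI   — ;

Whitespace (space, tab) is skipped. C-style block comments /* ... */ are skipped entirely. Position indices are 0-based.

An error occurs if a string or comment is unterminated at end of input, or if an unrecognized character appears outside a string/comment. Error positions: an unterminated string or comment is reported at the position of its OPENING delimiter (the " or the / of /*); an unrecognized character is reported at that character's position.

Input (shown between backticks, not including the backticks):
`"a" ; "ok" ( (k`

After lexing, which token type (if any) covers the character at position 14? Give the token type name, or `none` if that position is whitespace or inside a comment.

pos=0: enter STRING mode
pos=0: emit STR "a" (now at pos=3)
pos=4: emit SEMI ';'
pos=6: enter STRING mode
pos=6: emit STR "ok" (now at pos=10)
pos=11: emit LPAREN '('
pos=13: emit LPAREN '('
pos=14: emit ID 'k' (now at pos=15)
DONE. 6 tokens: [STR, SEMI, STR, LPAREN, LPAREN, ID]
Position 14: char is 'k' -> ID

Answer: ID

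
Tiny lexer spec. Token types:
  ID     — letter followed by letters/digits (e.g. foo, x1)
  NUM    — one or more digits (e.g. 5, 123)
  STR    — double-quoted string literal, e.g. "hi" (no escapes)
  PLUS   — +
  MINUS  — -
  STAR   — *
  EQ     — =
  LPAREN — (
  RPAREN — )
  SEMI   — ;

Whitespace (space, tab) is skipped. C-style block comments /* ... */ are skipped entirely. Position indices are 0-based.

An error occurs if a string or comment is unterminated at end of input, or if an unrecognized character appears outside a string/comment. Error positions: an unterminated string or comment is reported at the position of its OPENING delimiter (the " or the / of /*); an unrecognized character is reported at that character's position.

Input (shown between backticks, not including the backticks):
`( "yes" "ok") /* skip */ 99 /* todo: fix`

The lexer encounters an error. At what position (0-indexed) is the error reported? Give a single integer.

pos=0: emit LPAREN '('
pos=2: enter STRING mode
pos=2: emit STR "yes" (now at pos=7)
pos=8: enter STRING mode
pos=8: emit STR "ok" (now at pos=12)
pos=12: emit RPAREN ')'
pos=14: enter COMMENT mode (saw '/*')
exit COMMENT mode (now at pos=24)
pos=25: emit NUM '99' (now at pos=27)
pos=28: enter COMMENT mode (saw '/*')
pos=28: ERROR — unterminated comment (reached EOF)

Answer: 28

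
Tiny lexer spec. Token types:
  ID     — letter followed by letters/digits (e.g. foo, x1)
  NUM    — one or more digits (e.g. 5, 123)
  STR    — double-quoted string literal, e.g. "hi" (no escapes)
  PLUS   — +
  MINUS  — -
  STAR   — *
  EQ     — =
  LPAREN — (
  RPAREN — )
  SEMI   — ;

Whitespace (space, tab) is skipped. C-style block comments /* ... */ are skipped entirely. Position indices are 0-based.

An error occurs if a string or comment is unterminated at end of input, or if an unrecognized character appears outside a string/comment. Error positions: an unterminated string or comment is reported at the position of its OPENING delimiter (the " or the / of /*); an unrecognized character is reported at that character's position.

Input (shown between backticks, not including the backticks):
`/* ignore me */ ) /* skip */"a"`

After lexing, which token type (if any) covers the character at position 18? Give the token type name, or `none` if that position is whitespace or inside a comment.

Answer: none

Derivation:
pos=0: enter COMMENT mode (saw '/*')
exit COMMENT mode (now at pos=15)
pos=16: emit RPAREN ')'
pos=18: enter COMMENT mode (saw '/*')
exit COMMENT mode (now at pos=28)
pos=28: enter STRING mode
pos=28: emit STR "a" (now at pos=31)
DONE. 2 tokens: [RPAREN, STR]
Position 18: char is '/' -> none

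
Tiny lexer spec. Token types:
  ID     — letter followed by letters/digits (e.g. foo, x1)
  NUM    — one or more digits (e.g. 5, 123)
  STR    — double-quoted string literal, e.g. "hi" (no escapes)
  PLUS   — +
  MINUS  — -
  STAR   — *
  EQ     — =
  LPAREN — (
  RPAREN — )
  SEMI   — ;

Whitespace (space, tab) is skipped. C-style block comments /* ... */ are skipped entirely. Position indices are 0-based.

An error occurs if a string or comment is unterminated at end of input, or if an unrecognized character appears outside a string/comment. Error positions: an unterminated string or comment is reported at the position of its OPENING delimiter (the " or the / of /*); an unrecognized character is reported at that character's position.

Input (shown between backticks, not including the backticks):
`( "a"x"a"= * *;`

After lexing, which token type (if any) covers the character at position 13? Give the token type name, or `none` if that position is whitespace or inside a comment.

Answer: STAR

Derivation:
pos=0: emit LPAREN '('
pos=2: enter STRING mode
pos=2: emit STR "a" (now at pos=5)
pos=5: emit ID 'x' (now at pos=6)
pos=6: enter STRING mode
pos=6: emit STR "a" (now at pos=9)
pos=9: emit EQ '='
pos=11: emit STAR '*'
pos=13: emit STAR '*'
pos=14: emit SEMI ';'
DONE. 8 tokens: [LPAREN, STR, ID, STR, EQ, STAR, STAR, SEMI]
Position 13: char is '*' -> STAR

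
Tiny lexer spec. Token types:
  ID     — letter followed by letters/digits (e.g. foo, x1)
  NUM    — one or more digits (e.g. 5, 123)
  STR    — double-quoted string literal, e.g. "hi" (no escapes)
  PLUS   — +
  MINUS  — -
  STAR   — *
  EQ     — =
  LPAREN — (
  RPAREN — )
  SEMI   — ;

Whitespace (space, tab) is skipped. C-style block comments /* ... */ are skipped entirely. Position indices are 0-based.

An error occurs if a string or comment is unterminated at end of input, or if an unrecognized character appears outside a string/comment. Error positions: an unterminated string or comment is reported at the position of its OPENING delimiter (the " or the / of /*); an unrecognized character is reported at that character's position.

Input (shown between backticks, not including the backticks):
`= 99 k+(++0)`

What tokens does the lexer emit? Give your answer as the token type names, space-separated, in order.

Answer: EQ NUM ID PLUS LPAREN PLUS PLUS NUM RPAREN

Derivation:
pos=0: emit EQ '='
pos=2: emit NUM '99' (now at pos=4)
pos=5: emit ID 'k' (now at pos=6)
pos=6: emit PLUS '+'
pos=7: emit LPAREN '('
pos=8: emit PLUS '+'
pos=9: emit PLUS '+'
pos=10: emit NUM '0' (now at pos=11)
pos=11: emit RPAREN ')'
DONE. 9 tokens: [EQ, NUM, ID, PLUS, LPAREN, PLUS, PLUS, NUM, RPAREN]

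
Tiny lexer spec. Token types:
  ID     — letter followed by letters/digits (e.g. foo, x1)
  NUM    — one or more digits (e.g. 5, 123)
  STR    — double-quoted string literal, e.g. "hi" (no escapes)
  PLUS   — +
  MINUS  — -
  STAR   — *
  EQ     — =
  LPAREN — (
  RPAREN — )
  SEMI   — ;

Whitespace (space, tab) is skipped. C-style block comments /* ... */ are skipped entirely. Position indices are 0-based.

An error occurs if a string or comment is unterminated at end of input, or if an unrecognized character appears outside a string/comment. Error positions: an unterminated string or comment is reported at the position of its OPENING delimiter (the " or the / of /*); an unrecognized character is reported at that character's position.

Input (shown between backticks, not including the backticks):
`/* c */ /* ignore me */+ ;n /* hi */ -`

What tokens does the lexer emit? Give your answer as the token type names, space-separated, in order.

pos=0: enter COMMENT mode (saw '/*')
exit COMMENT mode (now at pos=7)
pos=8: enter COMMENT mode (saw '/*')
exit COMMENT mode (now at pos=23)
pos=23: emit PLUS '+'
pos=25: emit SEMI ';'
pos=26: emit ID 'n' (now at pos=27)
pos=28: enter COMMENT mode (saw '/*')
exit COMMENT mode (now at pos=36)
pos=37: emit MINUS '-'
DONE. 4 tokens: [PLUS, SEMI, ID, MINUS]

Answer: PLUS SEMI ID MINUS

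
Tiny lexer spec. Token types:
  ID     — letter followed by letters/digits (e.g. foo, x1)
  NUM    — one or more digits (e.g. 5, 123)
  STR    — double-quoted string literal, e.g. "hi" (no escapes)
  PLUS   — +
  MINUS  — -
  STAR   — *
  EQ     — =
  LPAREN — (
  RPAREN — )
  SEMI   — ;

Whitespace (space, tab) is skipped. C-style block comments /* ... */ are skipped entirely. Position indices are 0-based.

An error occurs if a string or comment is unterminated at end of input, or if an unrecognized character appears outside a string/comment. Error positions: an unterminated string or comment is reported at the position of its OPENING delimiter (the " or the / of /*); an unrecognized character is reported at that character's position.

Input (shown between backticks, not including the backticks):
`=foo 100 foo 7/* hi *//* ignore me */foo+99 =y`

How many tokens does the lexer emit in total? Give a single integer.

Answer: 10

Derivation:
pos=0: emit EQ '='
pos=1: emit ID 'foo' (now at pos=4)
pos=5: emit NUM '100' (now at pos=8)
pos=9: emit ID 'foo' (now at pos=12)
pos=13: emit NUM '7' (now at pos=14)
pos=14: enter COMMENT mode (saw '/*')
exit COMMENT mode (now at pos=22)
pos=22: enter COMMENT mode (saw '/*')
exit COMMENT mode (now at pos=37)
pos=37: emit ID 'foo' (now at pos=40)
pos=40: emit PLUS '+'
pos=41: emit NUM '99' (now at pos=43)
pos=44: emit EQ '='
pos=45: emit ID 'y' (now at pos=46)
DONE. 10 tokens: [EQ, ID, NUM, ID, NUM, ID, PLUS, NUM, EQ, ID]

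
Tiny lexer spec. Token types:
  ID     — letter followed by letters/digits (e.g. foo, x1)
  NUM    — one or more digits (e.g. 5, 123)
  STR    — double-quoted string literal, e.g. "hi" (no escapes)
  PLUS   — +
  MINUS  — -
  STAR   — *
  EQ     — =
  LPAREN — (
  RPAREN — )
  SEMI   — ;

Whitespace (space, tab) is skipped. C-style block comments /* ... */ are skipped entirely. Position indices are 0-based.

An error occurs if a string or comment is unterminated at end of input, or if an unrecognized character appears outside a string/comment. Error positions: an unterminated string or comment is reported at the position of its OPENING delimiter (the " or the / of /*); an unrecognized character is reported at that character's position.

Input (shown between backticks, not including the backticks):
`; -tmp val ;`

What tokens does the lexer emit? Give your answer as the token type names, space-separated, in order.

pos=0: emit SEMI ';'
pos=2: emit MINUS '-'
pos=3: emit ID 'tmp' (now at pos=6)
pos=7: emit ID 'val' (now at pos=10)
pos=11: emit SEMI ';'
DONE. 5 tokens: [SEMI, MINUS, ID, ID, SEMI]

Answer: SEMI MINUS ID ID SEMI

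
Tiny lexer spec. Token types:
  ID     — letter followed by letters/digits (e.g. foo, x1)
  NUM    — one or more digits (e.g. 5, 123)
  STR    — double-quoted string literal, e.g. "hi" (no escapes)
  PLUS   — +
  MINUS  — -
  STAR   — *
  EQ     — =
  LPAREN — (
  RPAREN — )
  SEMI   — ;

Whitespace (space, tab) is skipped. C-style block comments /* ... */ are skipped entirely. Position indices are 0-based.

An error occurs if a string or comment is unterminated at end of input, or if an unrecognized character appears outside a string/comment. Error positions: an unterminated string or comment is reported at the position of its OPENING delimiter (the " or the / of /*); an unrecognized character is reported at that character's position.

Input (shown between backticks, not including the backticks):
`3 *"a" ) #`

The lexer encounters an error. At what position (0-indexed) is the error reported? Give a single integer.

Answer: 9

Derivation:
pos=0: emit NUM '3' (now at pos=1)
pos=2: emit STAR '*'
pos=3: enter STRING mode
pos=3: emit STR "a" (now at pos=6)
pos=7: emit RPAREN ')'
pos=9: ERROR — unrecognized char '#'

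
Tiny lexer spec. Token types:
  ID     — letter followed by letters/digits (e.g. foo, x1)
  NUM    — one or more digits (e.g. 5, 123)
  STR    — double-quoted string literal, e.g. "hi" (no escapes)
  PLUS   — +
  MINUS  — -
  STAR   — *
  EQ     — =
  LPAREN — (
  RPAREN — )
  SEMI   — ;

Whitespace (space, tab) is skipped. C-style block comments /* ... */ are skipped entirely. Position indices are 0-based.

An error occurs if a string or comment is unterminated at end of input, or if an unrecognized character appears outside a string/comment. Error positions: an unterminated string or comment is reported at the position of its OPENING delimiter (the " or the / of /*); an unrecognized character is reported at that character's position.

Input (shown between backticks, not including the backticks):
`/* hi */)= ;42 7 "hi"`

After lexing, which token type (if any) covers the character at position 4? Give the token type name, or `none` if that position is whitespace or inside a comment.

Answer: none

Derivation:
pos=0: enter COMMENT mode (saw '/*')
exit COMMENT mode (now at pos=8)
pos=8: emit RPAREN ')'
pos=9: emit EQ '='
pos=11: emit SEMI ';'
pos=12: emit NUM '42' (now at pos=14)
pos=15: emit NUM '7' (now at pos=16)
pos=17: enter STRING mode
pos=17: emit STR "hi" (now at pos=21)
DONE. 6 tokens: [RPAREN, EQ, SEMI, NUM, NUM, STR]
Position 4: char is 'i' -> none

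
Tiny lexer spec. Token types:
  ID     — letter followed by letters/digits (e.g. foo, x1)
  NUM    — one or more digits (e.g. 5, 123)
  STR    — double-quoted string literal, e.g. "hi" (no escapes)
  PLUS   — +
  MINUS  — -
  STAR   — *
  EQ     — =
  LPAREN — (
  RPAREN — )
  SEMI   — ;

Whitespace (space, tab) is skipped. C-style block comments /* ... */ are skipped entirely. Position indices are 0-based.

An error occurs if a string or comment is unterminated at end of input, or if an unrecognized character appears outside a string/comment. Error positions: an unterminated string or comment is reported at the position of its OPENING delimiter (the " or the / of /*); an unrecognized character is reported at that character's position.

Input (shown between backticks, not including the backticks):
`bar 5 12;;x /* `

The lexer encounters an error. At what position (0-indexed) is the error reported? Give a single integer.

Answer: 12

Derivation:
pos=0: emit ID 'bar' (now at pos=3)
pos=4: emit NUM '5' (now at pos=5)
pos=6: emit NUM '12' (now at pos=8)
pos=8: emit SEMI ';'
pos=9: emit SEMI ';'
pos=10: emit ID 'x' (now at pos=11)
pos=12: enter COMMENT mode (saw '/*')
pos=12: ERROR — unterminated comment (reached EOF)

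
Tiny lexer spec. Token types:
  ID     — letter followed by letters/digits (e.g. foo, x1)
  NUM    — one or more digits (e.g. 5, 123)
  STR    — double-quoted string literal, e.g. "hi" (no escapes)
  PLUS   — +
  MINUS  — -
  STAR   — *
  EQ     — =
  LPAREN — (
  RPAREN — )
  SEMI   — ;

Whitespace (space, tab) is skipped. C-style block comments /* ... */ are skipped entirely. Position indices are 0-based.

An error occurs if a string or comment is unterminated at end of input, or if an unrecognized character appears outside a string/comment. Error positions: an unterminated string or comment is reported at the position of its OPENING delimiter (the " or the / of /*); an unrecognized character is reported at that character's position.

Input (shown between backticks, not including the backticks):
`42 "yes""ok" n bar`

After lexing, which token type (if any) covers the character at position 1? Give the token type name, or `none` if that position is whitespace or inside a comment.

Answer: NUM

Derivation:
pos=0: emit NUM '42' (now at pos=2)
pos=3: enter STRING mode
pos=3: emit STR "yes" (now at pos=8)
pos=8: enter STRING mode
pos=8: emit STR "ok" (now at pos=12)
pos=13: emit ID 'n' (now at pos=14)
pos=15: emit ID 'bar' (now at pos=18)
DONE. 5 tokens: [NUM, STR, STR, ID, ID]
Position 1: char is '2' -> NUM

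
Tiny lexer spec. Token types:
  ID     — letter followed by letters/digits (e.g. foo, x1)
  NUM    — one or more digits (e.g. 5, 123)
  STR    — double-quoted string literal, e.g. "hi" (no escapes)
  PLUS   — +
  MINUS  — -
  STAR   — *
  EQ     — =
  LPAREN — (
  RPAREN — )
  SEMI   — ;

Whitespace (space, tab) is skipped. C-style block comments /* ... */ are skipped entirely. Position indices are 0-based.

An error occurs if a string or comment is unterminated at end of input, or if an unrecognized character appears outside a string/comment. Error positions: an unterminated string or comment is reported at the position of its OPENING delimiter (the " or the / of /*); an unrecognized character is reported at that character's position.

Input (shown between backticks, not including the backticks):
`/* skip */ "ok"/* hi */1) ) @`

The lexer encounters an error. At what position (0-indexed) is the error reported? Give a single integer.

Answer: 28

Derivation:
pos=0: enter COMMENT mode (saw '/*')
exit COMMENT mode (now at pos=10)
pos=11: enter STRING mode
pos=11: emit STR "ok" (now at pos=15)
pos=15: enter COMMENT mode (saw '/*')
exit COMMENT mode (now at pos=23)
pos=23: emit NUM '1' (now at pos=24)
pos=24: emit RPAREN ')'
pos=26: emit RPAREN ')'
pos=28: ERROR — unrecognized char '@'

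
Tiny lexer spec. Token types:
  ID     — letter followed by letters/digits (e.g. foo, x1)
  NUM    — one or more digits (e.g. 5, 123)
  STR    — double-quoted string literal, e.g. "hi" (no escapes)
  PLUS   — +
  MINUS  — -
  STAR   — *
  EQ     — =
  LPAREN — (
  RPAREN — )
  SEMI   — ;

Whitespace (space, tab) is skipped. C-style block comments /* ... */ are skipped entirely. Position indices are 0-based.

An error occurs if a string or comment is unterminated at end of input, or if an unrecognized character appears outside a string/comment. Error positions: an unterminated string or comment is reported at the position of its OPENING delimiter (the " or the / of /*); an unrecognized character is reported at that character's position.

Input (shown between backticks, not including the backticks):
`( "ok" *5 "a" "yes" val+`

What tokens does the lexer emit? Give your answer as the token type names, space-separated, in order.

Answer: LPAREN STR STAR NUM STR STR ID PLUS

Derivation:
pos=0: emit LPAREN '('
pos=2: enter STRING mode
pos=2: emit STR "ok" (now at pos=6)
pos=7: emit STAR '*'
pos=8: emit NUM '5' (now at pos=9)
pos=10: enter STRING mode
pos=10: emit STR "a" (now at pos=13)
pos=14: enter STRING mode
pos=14: emit STR "yes" (now at pos=19)
pos=20: emit ID 'val' (now at pos=23)
pos=23: emit PLUS '+'
DONE. 8 tokens: [LPAREN, STR, STAR, NUM, STR, STR, ID, PLUS]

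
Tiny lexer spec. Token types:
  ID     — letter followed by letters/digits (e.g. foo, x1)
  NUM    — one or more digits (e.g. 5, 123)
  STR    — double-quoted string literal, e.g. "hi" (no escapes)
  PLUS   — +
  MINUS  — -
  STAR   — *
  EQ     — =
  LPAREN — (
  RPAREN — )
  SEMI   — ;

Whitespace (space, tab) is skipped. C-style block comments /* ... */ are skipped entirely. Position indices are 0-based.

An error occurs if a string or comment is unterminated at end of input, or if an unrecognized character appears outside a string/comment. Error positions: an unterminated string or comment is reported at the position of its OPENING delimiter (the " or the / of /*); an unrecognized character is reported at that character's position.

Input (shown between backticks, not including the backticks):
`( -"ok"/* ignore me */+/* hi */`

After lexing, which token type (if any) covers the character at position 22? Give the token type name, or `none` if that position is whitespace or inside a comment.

Answer: PLUS

Derivation:
pos=0: emit LPAREN '('
pos=2: emit MINUS '-'
pos=3: enter STRING mode
pos=3: emit STR "ok" (now at pos=7)
pos=7: enter COMMENT mode (saw '/*')
exit COMMENT mode (now at pos=22)
pos=22: emit PLUS '+'
pos=23: enter COMMENT mode (saw '/*')
exit COMMENT mode (now at pos=31)
DONE. 4 tokens: [LPAREN, MINUS, STR, PLUS]
Position 22: char is '+' -> PLUS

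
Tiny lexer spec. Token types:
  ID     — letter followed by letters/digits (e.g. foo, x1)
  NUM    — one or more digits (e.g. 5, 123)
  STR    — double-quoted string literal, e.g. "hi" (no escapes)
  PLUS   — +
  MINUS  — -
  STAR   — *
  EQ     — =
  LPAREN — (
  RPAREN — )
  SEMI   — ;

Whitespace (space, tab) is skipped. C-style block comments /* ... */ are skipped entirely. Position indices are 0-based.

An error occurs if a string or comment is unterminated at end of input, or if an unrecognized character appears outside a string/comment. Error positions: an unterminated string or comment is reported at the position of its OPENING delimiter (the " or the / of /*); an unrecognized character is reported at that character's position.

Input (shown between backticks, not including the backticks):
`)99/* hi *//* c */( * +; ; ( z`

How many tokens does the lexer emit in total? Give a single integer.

Answer: 9

Derivation:
pos=0: emit RPAREN ')'
pos=1: emit NUM '99' (now at pos=3)
pos=3: enter COMMENT mode (saw '/*')
exit COMMENT mode (now at pos=11)
pos=11: enter COMMENT mode (saw '/*')
exit COMMENT mode (now at pos=18)
pos=18: emit LPAREN '('
pos=20: emit STAR '*'
pos=22: emit PLUS '+'
pos=23: emit SEMI ';'
pos=25: emit SEMI ';'
pos=27: emit LPAREN '('
pos=29: emit ID 'z' (now at pos=30)
DONE. 9 tokens: [RPAREN, NUM, LPAREN, STAR, PLUS, SEMI, SEMI, LPAREN, ID]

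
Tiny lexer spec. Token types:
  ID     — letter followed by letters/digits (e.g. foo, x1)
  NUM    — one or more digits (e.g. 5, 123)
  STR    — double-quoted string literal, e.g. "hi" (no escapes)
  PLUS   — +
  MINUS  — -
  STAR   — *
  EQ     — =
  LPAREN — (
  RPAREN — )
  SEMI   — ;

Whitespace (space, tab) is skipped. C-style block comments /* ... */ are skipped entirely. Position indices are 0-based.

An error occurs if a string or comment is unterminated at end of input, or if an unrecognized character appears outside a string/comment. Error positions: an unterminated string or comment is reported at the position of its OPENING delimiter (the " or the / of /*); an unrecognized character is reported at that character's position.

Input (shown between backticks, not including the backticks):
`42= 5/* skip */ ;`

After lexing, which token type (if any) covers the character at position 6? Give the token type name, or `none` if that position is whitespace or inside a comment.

pos=0: emit NUM '42' (now at pos=2)
pos=2: emit EQ '='
pos=4: emit NUM '5' (now at pos=5)
pos=5: enter COMMENT mode (saw '/*')
exit COMMENT mode (now at pos=15)
pos=16: emit SEMI ';'
DONE. 4 tokens: [NUM, EQ, NUM, SEMI]
Position 6: char is '*' -> none

Answer: none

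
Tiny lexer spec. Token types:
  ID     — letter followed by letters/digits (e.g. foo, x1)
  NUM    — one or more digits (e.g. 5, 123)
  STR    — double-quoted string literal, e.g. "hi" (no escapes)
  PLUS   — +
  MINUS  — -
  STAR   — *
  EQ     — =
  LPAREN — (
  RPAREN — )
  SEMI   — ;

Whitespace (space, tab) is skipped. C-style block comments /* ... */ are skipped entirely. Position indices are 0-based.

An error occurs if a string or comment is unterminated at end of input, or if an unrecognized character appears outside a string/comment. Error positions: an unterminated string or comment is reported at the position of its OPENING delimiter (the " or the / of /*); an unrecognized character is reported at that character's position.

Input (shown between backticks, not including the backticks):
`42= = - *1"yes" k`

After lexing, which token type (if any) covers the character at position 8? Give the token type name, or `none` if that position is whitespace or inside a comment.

pos=0: emit NUM '42' (now at pos=2)
pos=2: emit EQ '='
pos=4: emit EQ '='
pos=6: emit MINUS '-'
pos=8: emit STAR '*'
pos=9: emit NUM '1' (now at pos=10)
pos=10: enter STRING mode
pos=10: emit STR "yes" (now at pos=15)
pos=16: emit ID 'k' (now at pos=17)
DONE. 8 tokens: [NUM, EQ, EQ, MINUS, STAR, NUM, STR, ID]
Position 8: char is '*' -> STAR

Answer: STAR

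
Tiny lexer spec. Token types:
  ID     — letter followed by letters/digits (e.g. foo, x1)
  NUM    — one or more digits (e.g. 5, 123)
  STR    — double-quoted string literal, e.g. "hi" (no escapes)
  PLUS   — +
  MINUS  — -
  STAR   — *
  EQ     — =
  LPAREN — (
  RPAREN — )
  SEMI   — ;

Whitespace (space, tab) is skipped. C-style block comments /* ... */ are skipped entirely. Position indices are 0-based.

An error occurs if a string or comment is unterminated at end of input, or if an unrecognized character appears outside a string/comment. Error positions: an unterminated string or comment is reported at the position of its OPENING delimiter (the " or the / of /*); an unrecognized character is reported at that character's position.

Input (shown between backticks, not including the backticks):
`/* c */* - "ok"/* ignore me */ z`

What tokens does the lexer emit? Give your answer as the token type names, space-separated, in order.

Answer: STAR MINUS STR ID

Derivation:
pos=0: enter COMMENT mode (saw '/*')
exit COMMENT mode (now at pos=7)
pos=7: emit STAR '*'
pos=9: emit MINUS '-'
pos=11: enter STRING mode
pos=11: emit STR "ok" (now at pos=15)
pos=15: enter COMMENT mode (saw '/*')
exit COMMENT mode (now at pos=30)
pos=31: emit ID 'z' (now at pos=32)
DONE. 4 tokens: [STAR, MINUS, STR, ID]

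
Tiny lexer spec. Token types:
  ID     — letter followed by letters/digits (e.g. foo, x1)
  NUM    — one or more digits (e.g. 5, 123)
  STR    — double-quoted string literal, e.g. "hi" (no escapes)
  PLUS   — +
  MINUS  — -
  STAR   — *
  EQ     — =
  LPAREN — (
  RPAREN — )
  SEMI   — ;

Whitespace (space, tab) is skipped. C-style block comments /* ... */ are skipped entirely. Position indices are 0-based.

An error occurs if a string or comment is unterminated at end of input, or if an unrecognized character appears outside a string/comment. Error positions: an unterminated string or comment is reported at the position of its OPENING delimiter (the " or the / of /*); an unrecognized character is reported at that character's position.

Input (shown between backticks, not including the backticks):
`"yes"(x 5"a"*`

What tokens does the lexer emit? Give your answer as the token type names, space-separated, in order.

pos=0: enter STRING mode
pos=0: emit STR "yes" (now at pos=5)
pos=5: emit LPAREN '('
pos=6: emit ID 'x' (now at pos=7)
pos=8: emit NUM '5' (now at pos=9)
pos=9: enter STRING mode
pos=9: emit STR "a" (now at pos=12)
pos=12: emit STAR '*'
DONE. 6 tokens: [STR, LPAREN, ID, NUM, STR, STAR]

Answer: STR LPAREN ID NUM STR STAR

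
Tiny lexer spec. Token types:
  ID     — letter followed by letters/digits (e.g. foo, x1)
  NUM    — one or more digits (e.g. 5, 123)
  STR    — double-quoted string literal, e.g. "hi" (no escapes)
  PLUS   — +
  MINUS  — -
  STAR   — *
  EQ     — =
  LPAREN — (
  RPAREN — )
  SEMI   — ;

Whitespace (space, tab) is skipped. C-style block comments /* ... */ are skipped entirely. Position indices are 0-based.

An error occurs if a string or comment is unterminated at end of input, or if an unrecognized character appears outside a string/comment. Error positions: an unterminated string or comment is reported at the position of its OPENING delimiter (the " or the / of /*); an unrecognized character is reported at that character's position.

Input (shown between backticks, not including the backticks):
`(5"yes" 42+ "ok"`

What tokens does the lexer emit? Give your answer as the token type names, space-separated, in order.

Answer: LPAREN NUM STR NUM PLUS STR

Derivation:
pos=0: emit LPAREN '('
pos=1: emit NUM '5' (now at pos=2)
pos=2: enter STRING mode
pos=2: emit STR "yes" (now at pos=7)
pos=8: emit NUM '42' (now at pos=10)
pos=10: emit PLUS '+'
pos=12: enter STRING mode
pos=12: emit STR "ok" (now at pos=16)
DONE. 6 tokens: [LPAREN, NUM, STR, NUM, PLUS, STR]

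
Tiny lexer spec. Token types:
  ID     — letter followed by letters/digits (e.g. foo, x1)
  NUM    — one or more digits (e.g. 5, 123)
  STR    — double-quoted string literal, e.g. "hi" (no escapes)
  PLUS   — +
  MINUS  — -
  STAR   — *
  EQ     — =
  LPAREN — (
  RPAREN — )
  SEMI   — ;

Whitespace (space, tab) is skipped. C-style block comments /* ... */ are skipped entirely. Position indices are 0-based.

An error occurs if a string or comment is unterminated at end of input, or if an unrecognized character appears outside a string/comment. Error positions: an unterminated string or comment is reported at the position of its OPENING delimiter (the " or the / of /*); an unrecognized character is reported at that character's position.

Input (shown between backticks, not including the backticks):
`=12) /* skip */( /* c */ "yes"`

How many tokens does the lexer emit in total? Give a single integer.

Answer: 5

Derivation:
pos=0: emit EQ '='
pos=1: emit NUM '12' (now at pos=3)
pos=3: emit RPAREN ')'
pos=5: enter COMMENT mode (saw '/*')
exit COMMENT mode (now at pos=15)
pos=15: emit LPAREN '('
pos=17: enter COMMENT mode (saw '/*')
exit COMMENT mode (now at pos=24)
pos=25: enter STRING mode
pos=25: emit STR "yes" (now at pos=30)
DONE. 5 tokens: [EQ, NUM, RPAREN, LPAREN, STR]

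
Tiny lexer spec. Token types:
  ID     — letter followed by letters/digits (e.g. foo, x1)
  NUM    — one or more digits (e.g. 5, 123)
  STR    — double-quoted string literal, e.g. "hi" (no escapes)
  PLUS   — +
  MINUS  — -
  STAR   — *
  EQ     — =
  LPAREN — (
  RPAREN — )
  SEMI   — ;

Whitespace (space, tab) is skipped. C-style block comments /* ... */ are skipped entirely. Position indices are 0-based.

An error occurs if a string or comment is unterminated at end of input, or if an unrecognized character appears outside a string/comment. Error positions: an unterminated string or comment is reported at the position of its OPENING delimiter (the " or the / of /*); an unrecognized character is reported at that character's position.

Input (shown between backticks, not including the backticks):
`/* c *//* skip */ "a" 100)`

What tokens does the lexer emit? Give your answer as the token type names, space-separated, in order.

Answer: STR NUM RPAREN

Derivation:
pos=0: enter COMMENT mode (saw '/*')
exit COMMENT mode (now at pos=7)
pos=7: enter COMMENT mode (saw '/*')
exit COMMENT mode (now at pos=17)
pos=18: enter STRING mode
pos=18: emit STR "a" (now at pos=21)
pos=22: emit NUM '100' (now at pos=25)
pos=25: emit RPAREN ')'
DONE. 3 tokens: [STR, NUM, RPAREN]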